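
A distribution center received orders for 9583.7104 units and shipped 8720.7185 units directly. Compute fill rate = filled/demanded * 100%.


FR = 8720.7185 / 9583.7104 * 100 = 90.9952

90.9952%


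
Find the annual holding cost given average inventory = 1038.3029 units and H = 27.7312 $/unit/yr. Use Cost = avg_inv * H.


Cost = 1038.3029 * 27.7312 = 28793.3854

28793.3854 $/yr


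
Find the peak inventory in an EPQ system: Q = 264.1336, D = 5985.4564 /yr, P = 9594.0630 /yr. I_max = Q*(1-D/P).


D/P = 0.6239
1 - D/P = 0.3761
I_max = 264.1336 * 0.3761 = 99.3483

99.3483 units


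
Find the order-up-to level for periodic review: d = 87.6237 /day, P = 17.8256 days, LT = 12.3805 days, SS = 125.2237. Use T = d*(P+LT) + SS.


P + LT = 30.2061
d*(P+LT) = 87.6237 * 30.2061 = 2646.7702
T = 2646.7702 + 125.2237 = 2771.9939

2771.9939 units


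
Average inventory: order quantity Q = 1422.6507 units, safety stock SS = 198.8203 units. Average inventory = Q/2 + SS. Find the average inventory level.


Q/2 = 711.3253
Avg = 711.3253 + 198.8203 = 910.1456

910.1456 units


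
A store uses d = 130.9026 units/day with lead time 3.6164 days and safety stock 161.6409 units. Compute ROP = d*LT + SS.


d*LT = 130.9026 * 3.6164 = 473.3962
ROP = 473.3962 + 161.6409 = 635.0371

635.0371 units


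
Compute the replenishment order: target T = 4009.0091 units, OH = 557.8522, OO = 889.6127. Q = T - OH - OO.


Inventory position = OH + OO = 557.8522 + 889.6127 = 1447.4649
Q = 4009.0091 - 1447.4649 = 2561.5442

2561.5442 units


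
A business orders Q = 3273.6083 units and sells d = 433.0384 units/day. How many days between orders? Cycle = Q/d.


Cycle = 3273.6083 / 433.0384 = 7.5596

7.5596 days


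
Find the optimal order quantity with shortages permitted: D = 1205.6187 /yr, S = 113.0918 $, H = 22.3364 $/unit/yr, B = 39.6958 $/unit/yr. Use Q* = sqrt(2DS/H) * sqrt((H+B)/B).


sqrt(2DS/H) = 110.4915
sqrt((H+B)/B) = 1.2501
Q* = 110.4915 * 1.2501 = 138.1228

138.1228 units


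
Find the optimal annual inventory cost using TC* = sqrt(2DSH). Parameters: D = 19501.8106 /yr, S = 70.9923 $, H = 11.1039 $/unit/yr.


2*D*S*H = 30746219.1596
TC* = sqrt(30746219.1596) = 5544.9273

5544.9273 $/yr


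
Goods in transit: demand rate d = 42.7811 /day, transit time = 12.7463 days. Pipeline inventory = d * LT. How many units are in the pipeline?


Pipeline = 42.7811 * 12.7463 = 545.3007

545.3007 units


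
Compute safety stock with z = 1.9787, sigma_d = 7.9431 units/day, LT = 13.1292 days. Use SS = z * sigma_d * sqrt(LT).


sqrt(LT) = sqrt(13.1292) = 3.6234
SS = 1.9787 * 7.9431 * 3.6234 = 56.9494

56.9494 units


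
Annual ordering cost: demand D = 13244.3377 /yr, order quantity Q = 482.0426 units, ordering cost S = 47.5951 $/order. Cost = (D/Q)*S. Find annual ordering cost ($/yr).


Number of orders = D/Q = 27.4755
Cost = 27.4755 * 47.5951 = 1307.6968

1307.6968 $/yr


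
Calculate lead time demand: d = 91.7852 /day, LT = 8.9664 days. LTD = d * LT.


LTD = 91.7852 * 8.9664 = 822.9828

822.9828 units


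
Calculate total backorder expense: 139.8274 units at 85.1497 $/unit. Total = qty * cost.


Total = 139.8274 * 85.1497 = 11906.2612

11906.2612 $


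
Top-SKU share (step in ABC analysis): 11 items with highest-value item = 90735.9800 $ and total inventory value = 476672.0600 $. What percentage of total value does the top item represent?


Top item = 90735.9800
Total = 476672.0600
Percentage = 90735.9800 / 476672.0600 * 100 = 19.0353

19.0353%


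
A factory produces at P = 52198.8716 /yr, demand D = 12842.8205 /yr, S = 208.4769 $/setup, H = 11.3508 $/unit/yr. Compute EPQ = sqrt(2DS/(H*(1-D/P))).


1 - D/P = 1 - 0.2460 = 0.7540
H*(1-D/P) = 8.5581
2DS = 5354862.8102
EPQ = sqrt(625707.6667) = 791.0169

791.0169 units


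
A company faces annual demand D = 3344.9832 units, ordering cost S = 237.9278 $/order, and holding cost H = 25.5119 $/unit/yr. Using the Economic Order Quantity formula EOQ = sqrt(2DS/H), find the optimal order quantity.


2*D*S = 2 * 3344.9832 * 237.9278 = 1591728.9876
2*D*S/H = 62391.6285
EOQ = sqrt(62391.6285) = 249.7832

249.7832 units


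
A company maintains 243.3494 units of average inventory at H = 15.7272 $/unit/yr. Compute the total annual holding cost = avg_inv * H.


Cost = 243.3494 * 15.7272 = 3827.2047

3827.2047 $/yr


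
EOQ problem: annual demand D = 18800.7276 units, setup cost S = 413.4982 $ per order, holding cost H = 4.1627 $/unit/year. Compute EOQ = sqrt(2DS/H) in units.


2*D*S = 2 * 18800.7276 * 413.4982 = 15548134.0426
2*D*S/H = 3735107.9930
EOQ = sqrt(3735107.9930) = 1932.6427

1932.6427 units


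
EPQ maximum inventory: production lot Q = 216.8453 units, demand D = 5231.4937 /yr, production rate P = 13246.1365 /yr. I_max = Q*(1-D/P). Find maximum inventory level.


D/P = 0.3949
1 - D/P = 0.6051
I_max = 216.8453 * 0.6051 = 131.2034

131.2034 units


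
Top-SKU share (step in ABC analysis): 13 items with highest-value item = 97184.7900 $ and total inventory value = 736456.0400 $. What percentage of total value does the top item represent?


Top item = 97184.7900
Total = 736456.0400
Percentage = 97184.7900 / 736456.0400 * 100 = 13.1963

13.1963%


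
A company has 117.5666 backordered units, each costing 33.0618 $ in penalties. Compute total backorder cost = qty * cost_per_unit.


Total = 117.5666 * 33.0618 = 3886.9634

3886.9634 $


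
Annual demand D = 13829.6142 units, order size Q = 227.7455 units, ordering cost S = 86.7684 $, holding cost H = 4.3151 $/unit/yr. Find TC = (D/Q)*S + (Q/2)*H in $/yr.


Ordering cost = D*S/Q = 5268.9230
Holding cost = Q*H/2 = 491.3723
TC = 5268.9230 + 491.3723 = 5760.2953

5760.2953 $/yr


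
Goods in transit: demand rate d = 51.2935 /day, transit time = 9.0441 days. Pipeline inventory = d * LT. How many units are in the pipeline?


Pipeline = 51.2935 * 9.0441 = 463.9035

463.9035 units


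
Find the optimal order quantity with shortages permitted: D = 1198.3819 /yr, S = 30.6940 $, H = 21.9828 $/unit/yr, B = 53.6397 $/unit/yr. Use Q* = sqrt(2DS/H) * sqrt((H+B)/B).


sqrt(2DS/H) = 57.8493
sqrt((H+B)/B) = 1.1874
Q* = 57.8493 * 1.1874 = 68.6879

68.6879 units


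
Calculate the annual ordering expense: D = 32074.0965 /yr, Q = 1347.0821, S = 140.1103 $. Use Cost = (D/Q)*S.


Number of orders = D/Q = 23.8101
Cost = 23.8101 * 140.1103 = 3336.0337

3336.0337 $/yr


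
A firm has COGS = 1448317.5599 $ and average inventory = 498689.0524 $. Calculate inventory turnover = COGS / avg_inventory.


Turnover = 1448317.5599 / 498689.0524 = 2.9042

2.9042


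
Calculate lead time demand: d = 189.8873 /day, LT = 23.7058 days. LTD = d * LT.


LTD = 189.8873 * 23.7058 = 4501.4304

4501.4304 units


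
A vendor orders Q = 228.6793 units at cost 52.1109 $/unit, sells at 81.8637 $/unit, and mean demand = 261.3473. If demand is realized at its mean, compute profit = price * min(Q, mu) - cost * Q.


Sales at mu = min(228.6793, 261.3473) = 228.6793
Revenue = 81.8637 * 228.6793 = 18720.5336
Total cost = 52.1109 * 228.6793 = 11916.6841
Profit = 18720.5336 - 11916.6841 = 6803.8495

6803.8495 $


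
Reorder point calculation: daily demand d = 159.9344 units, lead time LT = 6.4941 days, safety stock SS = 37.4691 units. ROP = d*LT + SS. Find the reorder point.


d*LT = 159.9344 * 6.4941 = 1038.6300
ROP = 1038.6300 + 37.4691 = 1076.0991

1076.0991 units


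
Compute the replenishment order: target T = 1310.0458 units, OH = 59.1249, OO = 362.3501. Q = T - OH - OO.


Inventory position = OH + OO = 59.1249 + 362.3501 = 421.4750
Q = 1310.0458 - 421.4750 = 888.5708

888.5708 units


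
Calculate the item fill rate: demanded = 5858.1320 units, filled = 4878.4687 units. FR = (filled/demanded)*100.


FR = 4878.4687 / 5858.1320 * 100 = 83.2769

83.2769%


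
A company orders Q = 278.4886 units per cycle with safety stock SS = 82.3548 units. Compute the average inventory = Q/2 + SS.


Q/2 = 139.2443
Avg = 139.2443 + 82.3548 = 221.5991

221.5991 units


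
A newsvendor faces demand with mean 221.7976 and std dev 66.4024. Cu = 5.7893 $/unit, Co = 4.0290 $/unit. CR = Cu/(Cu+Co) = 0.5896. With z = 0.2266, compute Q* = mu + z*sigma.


CR = Cu/(Cu+Co) = 5.7893/(5.7893+4.0290) = 0.5896
z = 0.2266
Q* = 221.7976 + 0.2266 * 66.4024 = 236.8444

236.8444 units


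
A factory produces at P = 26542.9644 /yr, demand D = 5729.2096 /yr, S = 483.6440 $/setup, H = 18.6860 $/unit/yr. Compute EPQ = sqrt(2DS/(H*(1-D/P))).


1 - D/P = 1 - 0.2158 = 0.7842
H*(1-D/P) = 14.6527
2DS = 5541795.6956
EPQ = sqrt(378210.1302) = 614.9879

614.9879 units


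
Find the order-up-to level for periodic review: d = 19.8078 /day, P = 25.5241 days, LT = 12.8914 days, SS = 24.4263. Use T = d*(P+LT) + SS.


P + LT = 38.4155
d*(P+LT) = 19.8078 * 38.4155 = 760.9265
T = 760.9265 + 24.4263 = 785.3528

785.3528 units


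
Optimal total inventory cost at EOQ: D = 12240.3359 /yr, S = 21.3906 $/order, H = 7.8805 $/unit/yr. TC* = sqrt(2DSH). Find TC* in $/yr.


2*D*S*H = 4126673.1428
TC* = sqrt(4126673.1428) = 2031.4215

2031.4215 $/yr


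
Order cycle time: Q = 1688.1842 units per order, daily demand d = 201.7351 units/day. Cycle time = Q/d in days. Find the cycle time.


Cycle = 1688.1842 / 201.7351 = 8.3683

8.3683 days


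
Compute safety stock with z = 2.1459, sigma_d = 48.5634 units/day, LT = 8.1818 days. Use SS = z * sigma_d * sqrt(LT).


sqrt(LT) = sqrt(8.1818) = 2.8604
SS = 2.1459 * 48.5634 * 2.8604 = 298.0870

298.0870 units


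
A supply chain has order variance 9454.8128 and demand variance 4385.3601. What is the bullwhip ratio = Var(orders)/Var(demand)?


BW = 9454.8128 / 4385.3601 = 2.1560

2.1560


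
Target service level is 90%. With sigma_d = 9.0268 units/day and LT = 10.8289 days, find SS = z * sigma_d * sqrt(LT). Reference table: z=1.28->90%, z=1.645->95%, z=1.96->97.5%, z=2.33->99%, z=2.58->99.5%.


From the table, SL = 90% corresponds to z = 1.28
sqrt(LT) = sqrt(10.8289) = 3.2907
SS = 1.28 * 9.0268 * 3.2907 = 38.0221

38.0221 units


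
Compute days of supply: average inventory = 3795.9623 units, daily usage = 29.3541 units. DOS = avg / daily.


DOS = 3795.9623 / 29.3541 = 129.3163

129.3163 days


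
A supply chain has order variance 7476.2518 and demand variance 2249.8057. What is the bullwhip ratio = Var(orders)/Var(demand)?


BW = 7476.2518 / 2249.8057 = 3.3231

3.3231


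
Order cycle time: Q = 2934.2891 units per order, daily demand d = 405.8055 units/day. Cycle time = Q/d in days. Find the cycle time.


Cycle = 2934.2891 / 405.8055 = 7.2308

7.2308 days


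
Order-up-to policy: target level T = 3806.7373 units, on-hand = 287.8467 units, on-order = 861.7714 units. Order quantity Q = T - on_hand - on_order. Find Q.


Inventory position = OH + OO = 287.8467 + 861.7714 = 1149.6181
Q = 3806.7373 - 1149.6181 = 2657.1192

2657.1192 units


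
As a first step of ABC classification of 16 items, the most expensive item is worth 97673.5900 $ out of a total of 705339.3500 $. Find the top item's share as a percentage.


Top item = 97673.5900
Total = 705339.3500
Percentage = 97673.5900 / 705339.3500 * 100 = 13.8477

13.8477%


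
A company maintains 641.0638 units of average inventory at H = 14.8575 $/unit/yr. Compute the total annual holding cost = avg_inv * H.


Cost = 641.0638 * 14.8575 = 9524.6054

9524.6054 $/yr


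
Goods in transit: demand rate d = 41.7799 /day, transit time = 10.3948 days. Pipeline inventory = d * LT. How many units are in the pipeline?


Pipeline = 41.7799 * 10.3948 = 434.2937

434.2937 units


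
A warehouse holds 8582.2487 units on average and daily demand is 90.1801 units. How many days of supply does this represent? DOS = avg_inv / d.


DOS = 8582.2487 / 90.1801 = 95.1679

95.1679 days


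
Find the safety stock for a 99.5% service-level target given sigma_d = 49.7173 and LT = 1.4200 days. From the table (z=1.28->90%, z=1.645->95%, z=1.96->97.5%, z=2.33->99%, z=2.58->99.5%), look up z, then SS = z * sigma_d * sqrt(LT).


From the table, SL = 99.5% corresponds to z = 2.58
sqrt(LT) = sqrt(1.4200) = 1.1916
SS = 2.58 * 49.7173 * 1.1916 = 152.8521

152.8521 units


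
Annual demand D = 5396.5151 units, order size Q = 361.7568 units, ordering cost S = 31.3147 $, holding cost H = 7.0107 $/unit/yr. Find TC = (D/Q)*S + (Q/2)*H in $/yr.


Ordering cost = D*S/Q = 467.1377
Holding cost = Q*H/2 = 1268.0842
TC = 467.1377 + 1268.0842 = 1735.2219

1735.2219 $/yr


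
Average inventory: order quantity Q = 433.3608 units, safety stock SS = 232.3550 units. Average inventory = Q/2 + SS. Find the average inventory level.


Q/2 = 216.6804
Avg = 216.6804 + 232.3550 = 449.0354

449.0354 units


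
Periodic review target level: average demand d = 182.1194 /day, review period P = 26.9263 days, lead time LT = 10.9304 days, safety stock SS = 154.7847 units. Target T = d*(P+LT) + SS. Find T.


P + LT = 37.8567
d*(P+LT) = 182.1194 * 37.8567 = 6894.4395
T = 6894.4395 + 154.7847 = 7049.2242

7049.2242 units


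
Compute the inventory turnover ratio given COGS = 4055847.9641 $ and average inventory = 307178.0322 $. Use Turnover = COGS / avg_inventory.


Turnover = 4055847.9641 / 307178.0322 = 13.2036

13.2036


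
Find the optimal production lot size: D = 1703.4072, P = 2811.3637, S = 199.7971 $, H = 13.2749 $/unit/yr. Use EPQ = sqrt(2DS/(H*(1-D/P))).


1 - D/P = 1 - 0.6059 = 0.3941
H*(1-D/P) = 5.2316
2DS = 680671.6374
EPQ = sqrt(130107.0169) = 360.7035

360.7035 units


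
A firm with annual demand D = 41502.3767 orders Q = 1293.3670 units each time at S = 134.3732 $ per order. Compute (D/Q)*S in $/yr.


Number of orders = D/Q = 32.0886
Cost = 32.0886 * 134.3732 = 4311.8521

4311.8521 $/yr


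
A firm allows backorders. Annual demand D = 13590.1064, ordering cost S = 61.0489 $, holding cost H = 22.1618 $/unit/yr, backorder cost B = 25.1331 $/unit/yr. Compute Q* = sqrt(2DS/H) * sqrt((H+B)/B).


sqrt(2DS/H) = 273.6294
sqrt((H+B)/B) = 1.3718
Q* = 273.6294 * 1.3718 = 375.3591

375.3591 units


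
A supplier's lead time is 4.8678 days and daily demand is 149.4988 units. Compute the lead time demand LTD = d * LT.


LTD = 149.4988 * 4.8678 = 727.7303

727.7303 units


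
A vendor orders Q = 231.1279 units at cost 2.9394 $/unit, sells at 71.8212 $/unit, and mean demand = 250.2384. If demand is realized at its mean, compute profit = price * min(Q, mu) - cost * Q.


Sales at mu = min(231.1279, 250.2384) = 231.1279
Revenue = 71.8212 * 231.1279 = 16599.8831
Total cost = 2.9394 * 231.1279 = 679.3773
Profit = 16599.8831 - 679.3773 = 15920.5058

15920.5058 $


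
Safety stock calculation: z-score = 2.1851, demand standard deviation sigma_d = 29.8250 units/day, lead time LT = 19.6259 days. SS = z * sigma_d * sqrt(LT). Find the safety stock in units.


sqrt(LT) = sqrt(19.6259) = 4.4301
SS = 2.1851 * 29.8250 * 4.4301 = 288.7131

288.7131 units


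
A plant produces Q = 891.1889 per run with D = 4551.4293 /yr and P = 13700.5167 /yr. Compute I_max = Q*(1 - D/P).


D/P = 0.3322
1 - D/P = 0.6678
I_max = 891.1889 * 0.6678 = 595.1283

595.1283 units


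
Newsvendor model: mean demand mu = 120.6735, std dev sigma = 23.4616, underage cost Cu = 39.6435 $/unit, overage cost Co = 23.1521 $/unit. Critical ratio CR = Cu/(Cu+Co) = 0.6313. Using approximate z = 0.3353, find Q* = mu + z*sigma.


CR = Cu/(Cu+Co) = 39.6435/(39.6435+23.1521) = 0.6313
z = 0.3353
Q* = 120.6735 + 0.3353 * 23.4616 = 128.5402

128.5402 units


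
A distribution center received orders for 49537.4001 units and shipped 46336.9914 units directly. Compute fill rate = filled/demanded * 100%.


FR = 46336.9914 / 49537.4001 * 100 = 93.5394

93.5394%


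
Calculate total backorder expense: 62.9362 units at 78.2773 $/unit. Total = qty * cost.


Total = 62.9362 * 78.2773 = 4926.4758

4926.4758 $


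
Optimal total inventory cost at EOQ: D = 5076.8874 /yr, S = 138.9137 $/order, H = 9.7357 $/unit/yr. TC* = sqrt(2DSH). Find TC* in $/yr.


2*D*S*H = 13732189.5302
TC* = sqrt(13732189.5302) = 3705.6969

3705.6969 $/yr


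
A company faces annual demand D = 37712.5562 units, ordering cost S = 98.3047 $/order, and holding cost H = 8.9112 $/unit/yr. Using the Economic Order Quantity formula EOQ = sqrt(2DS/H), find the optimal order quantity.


2*D*S = 2 * 37712.5562 * 98.3047 = 7414643.0469
2*D*S/H = 832058.8750
EOQ = sqrt(832058.8750) = 912.1726

912.1726 units


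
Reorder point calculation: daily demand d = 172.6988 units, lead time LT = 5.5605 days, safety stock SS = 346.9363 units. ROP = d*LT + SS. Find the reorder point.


d*LT = 172.6988 * 5.5605 = 960.2917
ROP = 960.2917 + 346.9363 = 1307.2280

1307.2280 units


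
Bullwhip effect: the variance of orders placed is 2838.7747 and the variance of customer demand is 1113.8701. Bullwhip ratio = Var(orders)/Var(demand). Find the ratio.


BW = 2838.7747 / 1113.8701 = 2.5486

2.5486


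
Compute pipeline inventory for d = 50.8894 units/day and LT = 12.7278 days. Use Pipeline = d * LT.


Pipeline = 50.8894 * 12.7278 = 647.7101

647.7101 units


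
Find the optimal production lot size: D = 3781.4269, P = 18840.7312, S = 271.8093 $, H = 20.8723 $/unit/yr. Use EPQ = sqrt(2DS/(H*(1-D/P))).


1 - D/P = 1 - 0.2007 = 0.7993
H*(1-D/P) = 16.6831
2DS = 2055653.9974
EPQ = sqrt(123217.5455) = 351.0236

351.0236 units


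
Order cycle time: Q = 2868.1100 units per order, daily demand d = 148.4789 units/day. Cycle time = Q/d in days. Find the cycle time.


Cycle = 2868.1100 / 148.4789 = 19.3166

19.3166 days


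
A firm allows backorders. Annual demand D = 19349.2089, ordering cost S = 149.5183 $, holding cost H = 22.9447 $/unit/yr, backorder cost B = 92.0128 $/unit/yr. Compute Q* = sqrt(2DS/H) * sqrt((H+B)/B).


sqrt(2DS/H) = 502.1721
sqrt((H+B)/B) = 1.1177
Q* = 502.1721 * 1.1177 = 561.3027

561.3027 units


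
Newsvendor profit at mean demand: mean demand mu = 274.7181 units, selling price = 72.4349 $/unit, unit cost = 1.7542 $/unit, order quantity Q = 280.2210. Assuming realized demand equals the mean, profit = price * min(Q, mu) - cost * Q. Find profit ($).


Sales at mu = min(280.2210, 274.7181) = 274.7181
Revenue = 72.4349 * 274.7181 = 19899.1781
Total cost = 1.7542 * 280.2210 = 491.5637
Profit = 19899.1781 - 491.5637 = 19407.6144

19407.6144 $


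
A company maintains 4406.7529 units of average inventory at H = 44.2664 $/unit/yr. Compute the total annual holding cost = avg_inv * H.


Cost = 4406.7529 * 44.2664 = 195071.0866

195071.0866 $/yr


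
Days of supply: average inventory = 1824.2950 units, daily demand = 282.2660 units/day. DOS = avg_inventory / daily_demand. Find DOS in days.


DOS = 1824.2950 / 282.2660 = 6.4630

6.4630 days


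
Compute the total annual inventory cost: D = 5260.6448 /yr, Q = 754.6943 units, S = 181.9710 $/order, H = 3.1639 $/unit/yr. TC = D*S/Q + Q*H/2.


Ordering cost = D*S/Q = 1268.4405
Holding cost = Q*H/2 = 1193.8886
TC = 1268.4405 + 1193.8886 = 2462.3291

2462.3291 $/yr


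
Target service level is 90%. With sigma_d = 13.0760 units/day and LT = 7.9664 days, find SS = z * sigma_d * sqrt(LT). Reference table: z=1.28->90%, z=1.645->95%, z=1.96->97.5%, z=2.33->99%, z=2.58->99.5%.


From the table, SL = 90% corresponds to z = 1.28
sqrt(LT) = sqrt(7.9664) = 2.8225
SS = 1.28 * 13.0760 * 2.8225 = 47.2407

47.2407 units


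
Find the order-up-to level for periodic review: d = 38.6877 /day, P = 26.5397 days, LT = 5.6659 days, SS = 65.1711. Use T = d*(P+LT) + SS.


P + LT = 32.2056
d*(P+LT) = 38.6877 * 32.2056 = 1245.9606
T = 1245.9606 + 65.1711 = 1311.1317

1311.1317 units


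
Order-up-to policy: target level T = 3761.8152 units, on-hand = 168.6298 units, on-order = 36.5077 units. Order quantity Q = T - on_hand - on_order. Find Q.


Inventory position = OH + OO = 168.6298 + 36.5077 = 205.1375
Q = 3761.8152 - 205.1375 = 3556.6777

3556.6777 units


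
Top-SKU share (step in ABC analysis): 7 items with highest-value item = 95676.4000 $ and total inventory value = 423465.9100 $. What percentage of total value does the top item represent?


Top item = 95676.4000
Total = 423465.9100
Percentage = 95676.4000 / 423465.9100 * 100 = 22.5936

22.5936%


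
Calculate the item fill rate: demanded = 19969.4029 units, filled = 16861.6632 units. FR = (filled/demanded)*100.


FR = 16861.6632 / 19969.4029 * 100 = 84.4375

84.4375%


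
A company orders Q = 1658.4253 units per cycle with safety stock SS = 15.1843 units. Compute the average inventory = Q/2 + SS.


Q/2 = 829.2127
Avg = 829.2127 + 15.1843 = 844.3970

844.3970 units


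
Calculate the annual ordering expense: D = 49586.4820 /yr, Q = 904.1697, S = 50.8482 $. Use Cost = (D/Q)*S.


Number of orders = D/Q = 54.8420
Cost = 54.8420 * 50.8482 = 2788.6174

2788.6174 $/yr


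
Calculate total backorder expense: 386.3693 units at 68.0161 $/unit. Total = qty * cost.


Total = 386.3693 * 68.0161 = 26279.3329

26279.3329 $


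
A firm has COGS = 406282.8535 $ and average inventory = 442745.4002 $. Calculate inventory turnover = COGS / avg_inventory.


Turnover = 406282.8535 / 442745.4002 = 0.9176

0.9176


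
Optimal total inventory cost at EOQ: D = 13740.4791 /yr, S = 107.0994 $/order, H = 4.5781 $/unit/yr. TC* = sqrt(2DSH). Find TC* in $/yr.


2*D*S*H = 13474237.0678
TC* = sqrt(13474237.0678) = 3670.7270

3670.7270 $/yr


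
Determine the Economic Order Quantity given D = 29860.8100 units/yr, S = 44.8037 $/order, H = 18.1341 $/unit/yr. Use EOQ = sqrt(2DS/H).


2*D*S = 2 * 29860.8100 * 44.8037 = 2675749.5460
2*D*S/H = 147553.4791
EOQ = sqrt(147553.4791) = 384.1269

384.1269 units


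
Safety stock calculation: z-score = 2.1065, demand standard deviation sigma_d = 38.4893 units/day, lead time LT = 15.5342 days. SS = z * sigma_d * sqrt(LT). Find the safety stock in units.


sqrt(LT) = sqrt(15.5342) = 3.9413
SS = 2.1065 * 38.4893 * 3.9413 = 319.5552

319.5552 units


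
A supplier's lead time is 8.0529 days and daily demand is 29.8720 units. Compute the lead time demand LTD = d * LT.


LTD = 29.8720 * 8.0529 = 240.5562

240.5562 units


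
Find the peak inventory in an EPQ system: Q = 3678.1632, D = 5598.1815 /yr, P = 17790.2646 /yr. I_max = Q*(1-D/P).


D/P = 0.3147
1 - D/P = 0.6853
I_max = 3678.1632 * 0.6853 = 2520.7310

2520.7310 units


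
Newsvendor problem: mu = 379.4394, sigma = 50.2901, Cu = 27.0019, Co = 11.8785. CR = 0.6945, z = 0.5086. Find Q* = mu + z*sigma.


CR = Cu/(Cu+Co) = 27.0019/(27.0019+11.8785) = 0.6945
z = 0.5086
Q* = 379.4394 + 0.5086 * 50.2901 = 405.0169

405.0169 units


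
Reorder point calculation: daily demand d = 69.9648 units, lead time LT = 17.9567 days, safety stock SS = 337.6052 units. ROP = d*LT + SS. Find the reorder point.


d*LT = 69.9648 * 17.9567 = 1256.3369
ROP = 1256.3369 + 337.6052 = 1593.9421

1593.9421 units


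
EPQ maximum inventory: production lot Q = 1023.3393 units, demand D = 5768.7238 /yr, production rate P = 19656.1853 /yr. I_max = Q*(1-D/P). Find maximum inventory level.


D/P = 0.2935
1 - D/P = 0.7065
I_max = 1023.3393 * 0.7065 = 723.0083

723.0083 units


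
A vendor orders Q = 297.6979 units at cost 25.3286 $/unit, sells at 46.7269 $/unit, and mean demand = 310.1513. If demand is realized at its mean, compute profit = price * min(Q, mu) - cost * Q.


Sales at mu = min(297.6979, 310.1513) = 297.6979
Revenue = 46.7269 * 297.6979 = 13910.5000
Total cost = 25.3286 * 297.6979 = 7540.2710
Profit = 13910.5000 - 7540.2710 = 6370.2290

6370.2290 $


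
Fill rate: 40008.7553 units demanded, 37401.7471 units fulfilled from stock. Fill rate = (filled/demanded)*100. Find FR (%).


FR = 37401.7471 / 40008.7553 * 100 = 93.4839

93.4839%


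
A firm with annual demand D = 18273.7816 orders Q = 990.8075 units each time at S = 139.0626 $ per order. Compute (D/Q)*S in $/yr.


Number of orders = D/Q = 18.4433
Cost = 18.4433 * 139.0626 = 2564.7763

2564.7763 $/yr


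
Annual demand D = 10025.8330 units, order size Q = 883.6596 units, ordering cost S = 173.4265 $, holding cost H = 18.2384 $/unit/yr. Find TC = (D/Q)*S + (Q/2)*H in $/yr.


Ordering cost = D*S/Q = 1967.6639
Holding cost = Q*H/2 = 8058.2686
TC = 1967.6639 + 8058.2686 = 10025.9326

10025.9326 $/yr


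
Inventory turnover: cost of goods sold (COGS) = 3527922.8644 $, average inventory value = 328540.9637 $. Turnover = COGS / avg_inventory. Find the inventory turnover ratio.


Turnover = 3527922.8644 / 328540.9637 = 10.7382

10.7382


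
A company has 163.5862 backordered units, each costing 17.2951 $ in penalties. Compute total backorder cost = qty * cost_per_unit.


Total = 163.5862 * 17.2951 = 2829.2397

2829.2397 $


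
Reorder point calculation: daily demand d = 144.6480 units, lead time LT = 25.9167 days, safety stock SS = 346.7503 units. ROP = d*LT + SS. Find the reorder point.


d*LT = 144.6480 * 25.9167 = 3748.7988
ROP = 3748.7988 + 346.7503 = 4095.5491

4095.5491 units


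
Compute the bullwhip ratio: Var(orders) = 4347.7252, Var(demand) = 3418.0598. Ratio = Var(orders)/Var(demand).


BW = 4347.7252 / 3418.0598 = 1.2720

1.2720


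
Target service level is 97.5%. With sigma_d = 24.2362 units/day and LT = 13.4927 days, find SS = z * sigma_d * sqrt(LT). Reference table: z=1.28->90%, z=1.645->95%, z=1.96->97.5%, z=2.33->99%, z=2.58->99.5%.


From the table, SL = 97.5% corresponds to z = 1.96
sqrt(LT) = sqrt(13.4927) = 3.6732
SS = 1.96 * 24.2362 * 3.6732 = 174.4898

174.4898 units


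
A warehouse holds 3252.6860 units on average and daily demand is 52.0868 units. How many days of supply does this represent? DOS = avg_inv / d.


DOS = 3252.6860 / 52.0868 = 62.4474

62.4474 days


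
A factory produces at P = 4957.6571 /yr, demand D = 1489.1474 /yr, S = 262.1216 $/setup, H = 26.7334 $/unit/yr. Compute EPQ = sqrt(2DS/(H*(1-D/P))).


1 - D/P = 1 - 0.3004 = 0.6996
H*(1-D/P) = 18.7034
2DS = 780675.3982
EPQ = sqrt(41739.7524) = 204.3031

204.3031 units


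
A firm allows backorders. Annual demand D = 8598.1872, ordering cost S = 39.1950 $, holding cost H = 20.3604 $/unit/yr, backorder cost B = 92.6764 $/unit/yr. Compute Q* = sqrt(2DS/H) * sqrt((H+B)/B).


sqrt(2DS/H) = 181.9452
sqrt((H+B)/B) = 1.1044
Q* = 181.9452 * 1.1044 = 200.9398

200.9398 units


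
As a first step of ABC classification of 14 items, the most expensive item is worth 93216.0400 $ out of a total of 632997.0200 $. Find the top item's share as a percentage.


Top item = 93216.0400
Total = 632997.0200
Percentage = 93216.0400 / 632997.0200 * 100 = 14.7261

14.7261%


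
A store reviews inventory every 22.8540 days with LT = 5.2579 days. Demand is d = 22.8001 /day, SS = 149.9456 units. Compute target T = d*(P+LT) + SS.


P + LT = 28.1119
d*(P+LT) = 22.8001 * 28.1119 = 640.9541
T = 640.9541 + 149.9456 = 790.8997

790.8997 units


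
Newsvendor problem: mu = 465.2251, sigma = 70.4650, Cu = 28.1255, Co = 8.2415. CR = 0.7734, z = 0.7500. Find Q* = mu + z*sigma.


CR = Cu/(Cu+Co) = 28.1255/(28.1255+8.2415) = 0.7734
z = 0.7500
Q* = 465.2251 + 0.7500 * 70.4650 = 518.0738

518.0738 units


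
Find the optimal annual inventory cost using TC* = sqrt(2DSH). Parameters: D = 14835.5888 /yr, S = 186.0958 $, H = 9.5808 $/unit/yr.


2*D*S*H = 52902126.4258
TC* = sqrt(52902126.4258) = 7273.3848

7273.3848 $/yr


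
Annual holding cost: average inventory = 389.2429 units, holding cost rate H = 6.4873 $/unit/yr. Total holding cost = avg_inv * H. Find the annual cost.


Cost = 389.2429 * 6.4873 = 2525.1355

2525.1355 $/yr


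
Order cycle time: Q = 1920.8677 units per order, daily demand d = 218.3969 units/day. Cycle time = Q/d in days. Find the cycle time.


Cycle = 1920.8677 / 218.3969 = 8.7953

8.7953 days


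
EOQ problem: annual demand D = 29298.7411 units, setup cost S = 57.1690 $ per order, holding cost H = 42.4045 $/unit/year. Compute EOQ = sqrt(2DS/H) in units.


2*D*S = 2 * 29298.7411 * 57.1690 = 3349959.4599
2*D*S/H = 79000.0934
EOQ = sqrt(79000.0934) = 281.0696

281.0696 units


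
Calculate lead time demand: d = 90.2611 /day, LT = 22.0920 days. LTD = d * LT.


LTD = 90.2611 * 22.0920 = 1994.0482

1994.0482 units


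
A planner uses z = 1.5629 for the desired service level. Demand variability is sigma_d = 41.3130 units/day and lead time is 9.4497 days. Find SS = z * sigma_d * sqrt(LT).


sqrt(LT) = sqrt(9.4497) = 3.0740
SS = 1.5629 * 41.3130 * 3.0740 = 198.4847

198.4847 units


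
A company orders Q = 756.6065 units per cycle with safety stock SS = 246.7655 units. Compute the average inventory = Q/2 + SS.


Q/2 = 378.3032
Avg = 378.3032 + 246.7655 = 625.0688

625.0688 units


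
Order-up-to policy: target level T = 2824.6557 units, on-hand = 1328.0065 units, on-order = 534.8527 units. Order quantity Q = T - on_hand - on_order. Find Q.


Inventory position = OH + OO = 1328.0065 + 534.8527 = 1862.8592
Q = 2824.6557 - 1862.8592 = 961.7965

961.7965 units


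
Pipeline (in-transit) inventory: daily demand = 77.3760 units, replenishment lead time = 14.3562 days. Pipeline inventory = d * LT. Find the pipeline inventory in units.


Pipeline = 77.3760 * 14.3562 = 1110.8253

1110.8253 units


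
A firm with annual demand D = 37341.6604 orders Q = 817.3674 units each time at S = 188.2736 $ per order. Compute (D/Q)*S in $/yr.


Number of orders = D/Q = 45.6853
Cost = 45.6853 * 188.2736 = 8601.3326

8601.3326 $/yr


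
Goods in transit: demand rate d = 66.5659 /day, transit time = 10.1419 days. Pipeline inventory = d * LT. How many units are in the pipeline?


Pipeline = 66.5659 * 10.1419 = 675.1047

675.1047 units


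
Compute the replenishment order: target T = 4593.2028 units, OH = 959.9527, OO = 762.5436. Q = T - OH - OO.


Inventory position = OH + OO = 959.9527 + 762.5436 = 1722.4963
Q = 4593.2028 - 1722.4963 = 2870.7065

2870.7065 units


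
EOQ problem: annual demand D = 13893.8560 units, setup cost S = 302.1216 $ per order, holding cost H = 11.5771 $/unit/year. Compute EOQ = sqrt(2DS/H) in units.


2*D*S = 2 * 13893.8560 * 302.1216 = 8395268.0098
2*D*S/H = 725161.5698
EOQ = sqrt(725161.5698) = 851.5642

851.5642 units


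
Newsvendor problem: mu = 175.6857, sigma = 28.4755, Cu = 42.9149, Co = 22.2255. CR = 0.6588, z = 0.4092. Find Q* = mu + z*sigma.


CR = Cu/(Cu+Co) = 42.9149/(42.9149+22.2255) = 0.6588
z = 0.4092
Q* = 175.6857 + 0.4092 * 28.4755 = 187.3379

187.3379 units


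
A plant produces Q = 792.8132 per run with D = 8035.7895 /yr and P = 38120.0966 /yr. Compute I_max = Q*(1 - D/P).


D/P = 0.2108
1 - D/P = 0.7892
I_max = 792.8132 * 0.7892 = 625.6867

625.6867 units


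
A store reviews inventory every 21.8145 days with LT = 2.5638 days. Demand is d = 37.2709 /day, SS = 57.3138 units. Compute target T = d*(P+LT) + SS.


P + LT = 24.3783
d*(P+LT) = 37.2709 * 24.3783 = 908.6012
T = 908.6012 + 57.3138 = 965.9150

965.9150 units


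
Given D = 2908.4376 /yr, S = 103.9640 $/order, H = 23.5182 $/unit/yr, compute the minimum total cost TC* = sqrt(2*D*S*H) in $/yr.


2*D*S*H = 14222528.2825
TC* = sqrt(14222528.2825) = 3771.2767

3771.2767 $/yr


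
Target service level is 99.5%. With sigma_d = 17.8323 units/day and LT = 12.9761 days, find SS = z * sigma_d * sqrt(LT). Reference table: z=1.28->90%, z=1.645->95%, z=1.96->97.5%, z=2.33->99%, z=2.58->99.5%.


From the table, SL = 99.5% corresponds to z = 2.58
sqrt(LT) = sqrt(12.9761) = 3.6022
SS = 2.58 * 17.8323 * 3.6022 = 165.7292

165.7292 units


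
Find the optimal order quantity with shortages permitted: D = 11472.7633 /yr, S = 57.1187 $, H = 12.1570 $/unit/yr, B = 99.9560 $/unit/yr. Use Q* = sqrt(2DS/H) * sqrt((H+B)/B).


sqrt(2DS/H) = 328.3409
sqrt((H+B)/B) = 1.0591
Q* = 328.3409 * 1.0591 = 347.7351

347.7351 units


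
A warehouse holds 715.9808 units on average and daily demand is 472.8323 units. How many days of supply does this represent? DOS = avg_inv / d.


DOS = 715.9808 / 472.8323 = 1.5142

1.5142 days


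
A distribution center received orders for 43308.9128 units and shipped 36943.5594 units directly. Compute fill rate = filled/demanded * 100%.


FR = 36943.5594 / 43308.9128 * 100 = 85.3024

85.3024%


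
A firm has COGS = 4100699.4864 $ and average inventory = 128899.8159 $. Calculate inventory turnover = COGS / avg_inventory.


Turnover = 4100699.4864 / 128899.8159 = 31.8131

31.8131


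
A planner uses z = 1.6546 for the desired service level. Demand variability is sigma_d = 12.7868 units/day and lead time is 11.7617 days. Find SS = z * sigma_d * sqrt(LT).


sqrt(LT) = sqrt(11.7617) = 3.4295
SS = 1.6546 * 12.7868 * 3.4295 = 72.5588

72.5588 units


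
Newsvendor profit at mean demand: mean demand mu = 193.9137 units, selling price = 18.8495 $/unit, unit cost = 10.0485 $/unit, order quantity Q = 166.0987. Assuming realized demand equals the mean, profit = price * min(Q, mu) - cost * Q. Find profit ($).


Sales at mu = min(166.0987, 193.9137) = 166.0987
Revenue = 18.8495 * 166.0987 = 3130.8774
Total cost = 10.0485 * 166.0987 = 1669.0428
Profit = 3130.8774 - 1669.0428 = 1461.8347

1461.8347 $


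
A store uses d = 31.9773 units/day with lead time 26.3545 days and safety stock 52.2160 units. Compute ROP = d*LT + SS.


d*LT = 31.9773 * 26.3545 = 842.7458
ROP = 842.7458 + 52.2160 = 894.9618

894.9618 units


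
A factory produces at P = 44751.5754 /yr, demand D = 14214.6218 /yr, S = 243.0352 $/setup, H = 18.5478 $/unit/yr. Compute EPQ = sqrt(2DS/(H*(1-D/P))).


1 - D/P = 1 - 0.3176 = 0.6824
H*(1-D/P) = 12.6564
2DS = 6909306.9042
EPQ = sqrt(545914.5871) = 738.8603

738.8603 units


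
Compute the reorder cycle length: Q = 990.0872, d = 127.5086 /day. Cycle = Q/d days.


Cycle = 990.0872 / 127.5086 = 7.7649

7.7649 days


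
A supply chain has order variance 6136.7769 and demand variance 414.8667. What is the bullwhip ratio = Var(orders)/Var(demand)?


BW = 6136.7769 / 414.8667 = 14.7922

14.7922


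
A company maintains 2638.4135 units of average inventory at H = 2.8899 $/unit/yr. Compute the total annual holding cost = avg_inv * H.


Cost = 2638.4135 * 2.8899 = 7624.7512

7624.7512 $/yr


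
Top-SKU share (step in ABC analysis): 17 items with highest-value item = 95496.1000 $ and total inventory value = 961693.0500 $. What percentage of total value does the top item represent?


Top item = 95496.1000
Total = 961693.0500
Percentage = 95496.1000 / 961693.0500 * 100 = 9.9300

9.9300%


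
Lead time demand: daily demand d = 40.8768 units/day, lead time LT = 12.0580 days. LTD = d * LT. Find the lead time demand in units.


LTD = 40.8768 * 12.0580 = 492.8925

492.8925 units


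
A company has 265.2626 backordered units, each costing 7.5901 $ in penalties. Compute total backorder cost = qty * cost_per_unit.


Total = 265.2626 * 7.5901 = 2013.3697

2013.3697 $


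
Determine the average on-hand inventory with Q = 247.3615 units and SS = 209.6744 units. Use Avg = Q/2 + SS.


Q/2 = 123.6808
Avg = 123.6808 + 209.6744 = 333.3551

333.3551 units


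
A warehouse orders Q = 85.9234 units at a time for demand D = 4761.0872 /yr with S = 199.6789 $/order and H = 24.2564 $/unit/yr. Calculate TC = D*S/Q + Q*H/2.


Ordering cost = D*S/Q = 11064.3743
Holding cost = Q*H/2 = 1042.0962
TC = 11064.3743 + 1042.0962 = 12106.4704

12106.4704 $/yr


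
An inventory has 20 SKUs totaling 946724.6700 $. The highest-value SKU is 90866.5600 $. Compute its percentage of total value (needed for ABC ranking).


Top item = 90866.5600
Total = 946724.6700
Percentage = 90866.5600 / 946724.6700 * 100 = 9.5980

9.5980%


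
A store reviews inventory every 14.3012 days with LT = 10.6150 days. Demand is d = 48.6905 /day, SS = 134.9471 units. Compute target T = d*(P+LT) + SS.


P + LT = 24.9162
d*(P+LT) = 48.6905 * 24.9162 = 1213.1822
T = 1213.1822 + 134.9471 = 1348.1293

1348.1293 units


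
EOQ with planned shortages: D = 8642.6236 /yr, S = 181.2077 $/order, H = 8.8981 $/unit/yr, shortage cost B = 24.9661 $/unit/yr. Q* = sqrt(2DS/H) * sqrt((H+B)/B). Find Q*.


sqrt(2DS/H) = 593.3043
sqrt((H+B)/B) = 1.1646
Q* = 593.3043 * 1.1646 = 690.9912

690.9912 units


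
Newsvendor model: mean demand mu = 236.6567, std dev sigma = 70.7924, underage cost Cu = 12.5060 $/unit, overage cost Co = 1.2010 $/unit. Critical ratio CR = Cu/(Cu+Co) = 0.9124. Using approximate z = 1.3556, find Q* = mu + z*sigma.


CR = Cu/(Cu+Co) = 12.5060/(12.5060+1.2010) = 0.9124
z = 1.3556
Q* = 236.6567 + 1.3556 * 70.7924 = 332.6229

332.6229 units


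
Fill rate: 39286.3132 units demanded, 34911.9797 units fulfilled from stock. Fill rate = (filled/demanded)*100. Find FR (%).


FR = 34911.9797 / 39286.3132 * 100 = 88.8655

88.8655%


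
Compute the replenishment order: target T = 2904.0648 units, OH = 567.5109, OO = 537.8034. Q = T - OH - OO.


Inventory position = OH + OO = 567.5109 + 537.8034 = 1105.3143
Q = 2904.0648 - 1105.3143 = 1798.7505

1798.7505 units


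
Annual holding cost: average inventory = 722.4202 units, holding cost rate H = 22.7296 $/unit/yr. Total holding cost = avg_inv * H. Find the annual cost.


Cost = 722.4202 * 22.7296 = 16420.3222

16420.3222 $/yr


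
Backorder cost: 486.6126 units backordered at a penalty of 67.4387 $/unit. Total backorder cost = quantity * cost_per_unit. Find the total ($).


Total = 486.6126 * 67.4387 = 32816.5211

32816.5211 $


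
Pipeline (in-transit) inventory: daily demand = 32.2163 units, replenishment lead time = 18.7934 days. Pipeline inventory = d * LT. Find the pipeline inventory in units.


Pipeline = 32.2163 * 18.7934 = 605.4538

605.4538 units


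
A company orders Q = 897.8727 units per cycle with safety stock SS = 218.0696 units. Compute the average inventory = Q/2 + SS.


Q/2 = 448.9364
Avg = 448.9364 + 218.0696 = 667.0059

667.0059 units


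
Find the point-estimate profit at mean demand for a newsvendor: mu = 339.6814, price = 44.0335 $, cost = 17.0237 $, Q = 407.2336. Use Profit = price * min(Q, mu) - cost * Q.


Sales at mu = min(407.2336, 339.6814) = 339.6814
Revenue = 44.0335 * 339.6814 = 14957.3609
Total cost = 17.0237 * 407.2336 = 6932.6226
Profit = 14957.3609 - 6932.6226 = 8024.7383

8024.7383 $


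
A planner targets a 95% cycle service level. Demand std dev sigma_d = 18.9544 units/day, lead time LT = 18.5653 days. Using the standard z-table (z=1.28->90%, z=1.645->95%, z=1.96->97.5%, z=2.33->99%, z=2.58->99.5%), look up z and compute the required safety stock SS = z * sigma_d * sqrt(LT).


From the table, SL = 95% corresponds to z = 1.645
sqrt(LT) = sqrt(18.5653) = 4.3087
SS = 1.645 * 18.9544 * 4.3087 = 134.3467

134.3467 units


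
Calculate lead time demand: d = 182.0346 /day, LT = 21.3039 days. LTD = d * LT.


LTD = 182.0346 * 21.3039 = 3878.0469

3878.0469 units


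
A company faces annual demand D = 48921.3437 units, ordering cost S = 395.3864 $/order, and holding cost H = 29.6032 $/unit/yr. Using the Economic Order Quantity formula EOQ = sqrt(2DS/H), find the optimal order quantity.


2*D*S = 2 * 48921.3437 * 395.3864 = 38685667.9374
2*D*S/H = 1306806.9647
EOQ = sqrt(1306806.9647) = 1143.1566

1143.1566 units


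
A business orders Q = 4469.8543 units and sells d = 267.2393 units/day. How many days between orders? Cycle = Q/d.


Cycle = 4469.8543 / 267.2393 = 16.7260

16.7260 days


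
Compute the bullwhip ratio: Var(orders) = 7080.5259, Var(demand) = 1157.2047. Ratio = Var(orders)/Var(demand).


BW = 7080.5259 / 1157.2047 = 6.1186

6.1186


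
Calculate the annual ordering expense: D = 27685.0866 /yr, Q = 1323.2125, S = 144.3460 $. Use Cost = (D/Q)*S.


Number of orders = D/Q = 20.9226
Cost = 20.9226 * 144.3460 = 3020.0981

3020.0981 $/yr
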